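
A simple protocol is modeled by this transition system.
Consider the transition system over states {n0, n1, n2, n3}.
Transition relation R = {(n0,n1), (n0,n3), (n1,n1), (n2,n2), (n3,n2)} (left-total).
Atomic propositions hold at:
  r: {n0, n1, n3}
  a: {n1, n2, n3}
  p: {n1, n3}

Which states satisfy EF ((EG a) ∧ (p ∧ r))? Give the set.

{n0, n1, n3}

EG a: greatest fixpoint, start Z0 = {n1, n2, n3}, keep only states in Sat with some successor in Z. Already a fixed point.
Sat(EG a) = {n1, n2, n3}
Sat(p ∧ r) = {n1, n3}
Sat((EG a) ∧ (p ∧ r)) = {n1, n3}
EF ((EG a) ∧ (p ∧ r)): least fixpoint, start Z0 = {n1, n3}, add states with some successor in Z. Z1 = {n0, n1, n3}; fixed.
Sat(EF ((EG a) ∧ (p ∧ r))) = {n0, n1, n3}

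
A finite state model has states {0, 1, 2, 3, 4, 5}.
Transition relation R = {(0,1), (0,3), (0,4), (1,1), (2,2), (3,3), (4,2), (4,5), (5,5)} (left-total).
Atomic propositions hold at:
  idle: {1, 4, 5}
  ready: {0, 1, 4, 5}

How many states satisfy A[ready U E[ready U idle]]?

E[ready U idle]: least fixpoint, start Z0 = Sat(idle) = {1, 4, 5}, add states in Sat(ready) with some successor in Z. Z1 = {0, 1, 4, 5}; fixed.
Sat(E[ready U idle]) = {0, 1, 4, 5}
A[ready U E[ready U idle]]: least fixpoint, start Z0 = Sat(E[ready U idle]) = {0, 1, 4, 5}, add states in Sat(ready) with every successor in Z. Already a fixed point.
Sat(A[ready U E[ready U idle]]) = {0, 1, 4, 5}
|Sat(A[ready U E[ready U idle]])| = |{0, 1, 4, 5}| = 4.

4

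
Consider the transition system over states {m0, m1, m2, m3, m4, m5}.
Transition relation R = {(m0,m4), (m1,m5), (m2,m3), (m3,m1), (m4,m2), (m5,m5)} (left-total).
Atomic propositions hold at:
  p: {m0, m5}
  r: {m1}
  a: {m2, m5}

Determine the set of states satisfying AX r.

Sat(AX r) = {s : every successor in {m1}} = {m3}

{m3}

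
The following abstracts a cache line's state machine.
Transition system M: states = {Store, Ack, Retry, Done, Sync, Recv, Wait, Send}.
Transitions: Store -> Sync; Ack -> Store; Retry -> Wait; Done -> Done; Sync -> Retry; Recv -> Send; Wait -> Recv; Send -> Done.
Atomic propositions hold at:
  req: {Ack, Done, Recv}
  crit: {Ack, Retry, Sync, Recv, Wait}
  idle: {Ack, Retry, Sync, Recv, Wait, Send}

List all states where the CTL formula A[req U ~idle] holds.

{Store, Ack, Done}

Sat(~idle) = {Store, Done}
A[req U ~idle]: least fixpoint, start Z0 = Sat(~idle) = {Store, Done}, add states in Sat(req) with every successor in Z. Z1 = {Store, Ack, Done}; fixed.
Sat(A[req U ~idle]) = {Store, Ack, Done}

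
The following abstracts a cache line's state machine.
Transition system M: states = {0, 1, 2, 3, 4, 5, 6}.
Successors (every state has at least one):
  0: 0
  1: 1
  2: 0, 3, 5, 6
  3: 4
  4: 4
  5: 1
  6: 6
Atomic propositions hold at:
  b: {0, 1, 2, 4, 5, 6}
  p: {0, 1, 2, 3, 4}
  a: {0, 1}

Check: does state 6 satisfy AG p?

AG p: greatest fixpoint, start Z0 = {0, 1, 2, 3, 4}, keep only states in Sat with every successor in Z. Z1 = {0, 1, 3, 4}; fixed.
Sat(AG p) = {0, 1, 3, 4}
6 ∉ Sat(AG p) = {0, 1, 3, 4}, so the formula does not hold at 6.

No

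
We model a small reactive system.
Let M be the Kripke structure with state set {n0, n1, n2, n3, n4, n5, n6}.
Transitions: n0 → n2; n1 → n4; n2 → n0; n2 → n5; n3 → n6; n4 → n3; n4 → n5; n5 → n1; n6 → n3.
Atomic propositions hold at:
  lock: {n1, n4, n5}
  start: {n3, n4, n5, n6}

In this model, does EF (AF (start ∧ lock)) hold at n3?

Sat(start ∧ lock) = {n4, n5}
AF (start ∧ lock): least fixpoint, start Z0 = {n4, n5}, add states with every successor in Z. Z1 = {n1, n4, n5}; fixed.
Sat(AF (start ∧ lock)) = {n1, n4, n5}
EF (AF (start ∧ lock)): least fixpoint, start Z0 = {n1, n4, n5}, add states with some successor in Z. Z1 = {n1, n2, n4, n5}; Z2 = {n0, n1, n2, n4, n5}; fixed.
Sat(EF (AF (start ∧ lock))) = {n0, n1, n2, n4, n5}
n3 ∉ Sat(EF (AF (start ∧ lock))) = {n0, n1, n2, n4, n5}, so the formula does not hold at n3.

No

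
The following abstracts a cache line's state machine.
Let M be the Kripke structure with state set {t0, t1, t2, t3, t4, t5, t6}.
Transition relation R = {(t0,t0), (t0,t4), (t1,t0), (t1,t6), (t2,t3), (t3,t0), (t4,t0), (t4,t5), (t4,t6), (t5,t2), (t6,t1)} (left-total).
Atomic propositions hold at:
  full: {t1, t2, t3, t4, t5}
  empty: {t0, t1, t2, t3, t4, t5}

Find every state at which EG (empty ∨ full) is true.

{t0, t1, t2, t3, t4, t5}

Sat(empty ∨ full) = {t0, t1, t2, t3, t4, t5}
EG (empty ∨ full): greatest fixpoint, start Z0 = {t0, t1, t2, t3, t4, t5}, keep only states in Sat with some successor in Z. Already a fixed point.
Sat(EG (empty ∨ full)) = {t0, t1, t2, t3, t4, t5}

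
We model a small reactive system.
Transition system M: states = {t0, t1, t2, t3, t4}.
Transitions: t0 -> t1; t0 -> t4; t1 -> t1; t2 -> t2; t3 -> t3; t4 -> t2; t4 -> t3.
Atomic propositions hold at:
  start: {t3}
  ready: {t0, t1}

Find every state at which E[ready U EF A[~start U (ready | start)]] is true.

{t0, t1, t3, t4}

Sat(~start) = {t0, t1, t2, t4}
Sat(ready | start) = {t0, t1, t3}
A[~start U (ready | start)]: least fixpoint, start Z0 = Sat((ready | start)) = {t0, t1, t3}, add states in Sat(~start) with every successor in Z. Already a fixed point.
Sat(A[~start U (ready | start)]) = {t0, t1, t3}
EF A[~start U (ready | start)]: least fixpoint, start Z0 = {t0, t1, t3}, add states with some successor in Z. Z1 = {t0, t1, t3, t4}; fixed.
Sat(EF A[~start U (ready | start)]) = {t0, t1, t3, t4}
E[ready U EF A[~start U (ready | start)]]: least fixpoint, start Z0 = Sat(EF A[~start U (ready | start)]) = {t0, t1, t3, t4}, add states in Sat(ready) with some successor in Z. Already a fixed point.
Sat(E[ready U EF A[~start U (ready | start)]]) = {t0, t1, t3, t4}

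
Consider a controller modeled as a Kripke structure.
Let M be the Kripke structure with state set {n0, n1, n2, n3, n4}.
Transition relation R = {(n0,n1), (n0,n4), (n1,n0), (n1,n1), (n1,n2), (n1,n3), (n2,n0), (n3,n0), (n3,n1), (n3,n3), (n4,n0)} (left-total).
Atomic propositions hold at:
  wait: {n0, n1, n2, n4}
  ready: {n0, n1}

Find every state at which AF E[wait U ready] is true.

E[wait U ready]: least fixpoint, start Z0 = Sat(ready) = {n0, n1}, add states in Sat(wait) with some successor in Z. Z1 = {n0, n1, n2, n4}; fixed.
Sat(E[wait U ready]) = {n0, n1, n2, n4}
AF E[wait U ready]: least fixpoint, start Z0 = {n0, n1, n2, n4}, add states with every successor in Z. Already a fixed point.
Sat(AF E[wait U ready]) = {n0, n1, n2, n4}

{n0, n1, n2, n4}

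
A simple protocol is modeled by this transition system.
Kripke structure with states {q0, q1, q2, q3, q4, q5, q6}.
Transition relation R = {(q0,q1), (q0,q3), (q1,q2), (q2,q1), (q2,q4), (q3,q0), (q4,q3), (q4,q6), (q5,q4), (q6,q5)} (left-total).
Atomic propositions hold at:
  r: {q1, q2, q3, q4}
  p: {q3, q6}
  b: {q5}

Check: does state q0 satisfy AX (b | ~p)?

Sat(~p) = {q0, q1, q2, q4, q5}
Sat(b | ~p) = {q0, q1, q2, q4, q5}
Sat(AX (b | ~p)) = {s : every successor in {q0, q1, q2, q4, q5}} = {q1, q2, q3, q5, q6}
q0 ∉ Sat(AX (b | ~p)) = {q1, q2, q3, q5, q6}, so the formula does not hold at q0.

No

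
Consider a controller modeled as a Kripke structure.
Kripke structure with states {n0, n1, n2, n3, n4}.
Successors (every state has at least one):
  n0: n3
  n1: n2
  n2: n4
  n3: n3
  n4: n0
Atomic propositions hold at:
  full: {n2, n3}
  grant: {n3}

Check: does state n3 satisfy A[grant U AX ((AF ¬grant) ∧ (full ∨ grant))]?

No

Sat(¬grant) = {n0, n1, n2, n4}
AF ¬grant: least fixpoint, start Z0 = {n0, n1, n2, n4}, add states with every successor in Z. Already a fixed point.
Sat(AF ¬grant) = {n0, n1, n2, n4}
Sat(full ∨ grant) = {n2, n3}
Sat((AF ¬grant) ∧ (full ∨ grant)) = {n2}
Sat(AX ((AF ¬grant) ∧ (full ∨ grant))) = {s : every successor in {n2}} = {n1}
A[grant U AX ((AF ¬grant) ∧ (full ∨ grant))]: least fixpoint, start Z0 = Sat(AX ((AF ¬grant) ∧ (full ∨ grant))) = {n1}, add states in Sat(grant) with every successor in Z. Already a fixed point.
Sat(A[grant U AX ((AF ¬grant) ∧ (full ∨ grant))]) = {n1}
n3 ∉ Sat(A[grant U AX ((AF ¬grant) ∧ (full ∨ grant))]) = {n1}, so the formula does not hold at n3.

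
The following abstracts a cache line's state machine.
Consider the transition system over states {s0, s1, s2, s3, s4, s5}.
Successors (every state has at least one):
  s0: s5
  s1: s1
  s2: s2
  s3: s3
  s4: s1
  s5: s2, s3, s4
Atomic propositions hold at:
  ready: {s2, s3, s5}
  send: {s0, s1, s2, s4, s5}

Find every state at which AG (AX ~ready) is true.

Sat(~ready) = {s0, s1, s4}
Sat(AX ~ready) = {s : every successor in {s0, s1, s4}} = {s1, s4}
AG (AX ~ready): greatest fixpoint, start Z0 = {s1, s4}, keep only states in Sat with every successor in Z. Already a fixed point.
Sat(AG (AX ~ready)) = {s1, s4}

{s1, s4}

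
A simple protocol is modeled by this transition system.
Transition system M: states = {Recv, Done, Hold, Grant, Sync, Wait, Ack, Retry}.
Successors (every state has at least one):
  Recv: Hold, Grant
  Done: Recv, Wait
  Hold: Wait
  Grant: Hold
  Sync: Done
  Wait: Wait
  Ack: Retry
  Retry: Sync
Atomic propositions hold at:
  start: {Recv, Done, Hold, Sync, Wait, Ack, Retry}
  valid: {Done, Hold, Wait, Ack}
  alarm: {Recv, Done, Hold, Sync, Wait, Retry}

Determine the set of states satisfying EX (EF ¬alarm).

Sat(¬alarm) = {Grant, Ack}
EF ¬alarm: least fixpoint, start Z0 = {Grant, Ack}, add states with some successor in Z. Z1 = {Recv, Grant, Ack}; Z2 = {Recv, Done, Grant, Ack}; Z3 = {Recv, Done, Grant, Sync, Ack}; Z4 = {Recv, Done, Grant, Sync, Ack, Retry}; fixed.
Sat(EF ¬alarm) = {Recv, Done, Grant, Sync, Ack, Retry}
Sat(EX (EF ¬alarm)) = {s : some successor in {Recv, Done, Grant, Sync, Ack, Retry}} = {Recv, Done, Sync, Ack, Retry}

{Recv, Done, Sync, Ack, Retry}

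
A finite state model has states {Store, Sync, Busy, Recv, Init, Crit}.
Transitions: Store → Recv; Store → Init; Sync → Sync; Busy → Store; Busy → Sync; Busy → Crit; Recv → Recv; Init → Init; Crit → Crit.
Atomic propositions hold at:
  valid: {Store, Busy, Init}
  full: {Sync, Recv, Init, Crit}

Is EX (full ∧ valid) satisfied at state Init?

Sat(full ∧ valid) = {Init}
Sat(EX (full ∧ valid)) = {s : some successor in {Init}} = {Store, Init}
Init ∈ Sat(EX (full ∧ valid)) = {Store, Init}, so the formula holds at Init.

Yes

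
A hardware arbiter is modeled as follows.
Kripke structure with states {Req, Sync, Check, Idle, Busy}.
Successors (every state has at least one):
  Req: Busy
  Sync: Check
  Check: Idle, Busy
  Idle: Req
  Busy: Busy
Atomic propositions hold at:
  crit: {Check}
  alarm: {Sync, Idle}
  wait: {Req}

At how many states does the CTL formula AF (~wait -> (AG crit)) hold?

Sat(~wait) = {Sync, Check, Idle, Busy}
AG crit: greatest fixpoint, start Z0 = {Check}, keep only states in Sat with every successor in Z. Z1 = ∅; fixed.
Sat(AG crit) = ∅
Sat(~wait -> (AG crit)) = {Req}
AF (~wait -> (AG crit)): least fixpoint, start Z0 = {Req}, add states with every successor in Z. Z1 = {Req, Idle}; fixed.
Sat(AF (~wait -> (AG crit))) = {Req, Idle}
|Sat(AF (~wait -> (AG crit)))| = |{Req, Idle}| = 2.

2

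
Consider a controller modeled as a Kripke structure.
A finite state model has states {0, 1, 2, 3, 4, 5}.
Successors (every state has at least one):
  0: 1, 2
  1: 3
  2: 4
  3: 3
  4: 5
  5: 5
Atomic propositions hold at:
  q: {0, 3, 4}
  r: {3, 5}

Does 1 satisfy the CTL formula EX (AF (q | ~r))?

Yes

Sat(~r) = {0, 1, 2, 4}
Sat(q | ~r) = {0, 1, 2, 3, 4}
AF (q | ~r): least fixpoint, start Z0 = {0, 1, 2, 3, 4}, add states with every successor in Z. Already a fixed point.
Sat(AF (q | ~r)) = {0, 1, 2, 3, 4}
Sat(EX (AF (q | ~r))) = {s : some successor in {0, 1, 2, 3, 4}} = {0, 1, 2, 3}
1 ∈ Sat(EX (AF (q | ~r))) = {0, 1, 2, 3}, so the formula holds at 1.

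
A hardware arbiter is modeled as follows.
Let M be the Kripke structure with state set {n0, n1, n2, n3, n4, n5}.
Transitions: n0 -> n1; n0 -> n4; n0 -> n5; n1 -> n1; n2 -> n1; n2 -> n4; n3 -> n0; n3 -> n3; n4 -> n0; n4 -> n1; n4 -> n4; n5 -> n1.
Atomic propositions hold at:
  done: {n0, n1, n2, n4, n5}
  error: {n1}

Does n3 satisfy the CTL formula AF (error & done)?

Sat(error & done) = {n1}
AF (error & done): least fixpoint, start Z0 = {n1}, add states with every successor in Z. Z1 = {n1, n5}; fixed.
Sat(AF (error & done)) = {n1, n5}
n3 ∉ Sat(AF (error & done)) = {n1, n5}, so the formula does not hold at n3.

No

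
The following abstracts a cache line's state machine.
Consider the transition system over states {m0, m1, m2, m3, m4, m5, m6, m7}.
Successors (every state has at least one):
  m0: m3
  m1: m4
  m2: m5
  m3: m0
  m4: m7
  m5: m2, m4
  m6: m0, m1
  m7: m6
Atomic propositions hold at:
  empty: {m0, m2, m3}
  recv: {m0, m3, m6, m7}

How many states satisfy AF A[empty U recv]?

A[empty U recv]: least fixpoint, start Z0 = Sat(recv) = {m0, m3, m6, m7}, add states in Sat(empty) with every successor in Z. Already a fixed point.
Sat(A[empty U recv]) = {m0, m3, m6, m7}
AF A[empty U recv]: least fixpoint, start Z0 = {m0, m3, m6, m7}, add states with every successor in Z. Z1 = {m0, m3, m4, m6, m7}; Z2 = {m0, m1, m3, m4, m6, m7}; fixed.
Sat(AF A[empty U recv]) = {m0, m1, m3, m4, m6, m7}
|Sat(AF A[empty U recv])| = |{m0, m1, m3, m4, m6, m7}| = 6.

6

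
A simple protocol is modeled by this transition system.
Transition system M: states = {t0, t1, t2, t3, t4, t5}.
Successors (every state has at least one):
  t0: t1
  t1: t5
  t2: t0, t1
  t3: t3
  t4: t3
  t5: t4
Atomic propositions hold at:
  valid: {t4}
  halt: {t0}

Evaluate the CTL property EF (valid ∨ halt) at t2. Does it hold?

Sat(valid ∨ halt) = {t0, t4}
EF (valid ∨ halt): least fixpoint, start Z0 = {t0, t4}, add states with some successor in Z. Z1 = {t0, t2, t4, t5}; Z2 = {t0, t1, t2, t4, t5}; fixed.
Sat(EF (valid ∨ halt)) = {t0, t1, t2, t4, t5}
t2 ∈ Sat(EF (valid ∨ halt)) = {t0, t1, t2, t4, t5}, so the formula holds at t2.

Yes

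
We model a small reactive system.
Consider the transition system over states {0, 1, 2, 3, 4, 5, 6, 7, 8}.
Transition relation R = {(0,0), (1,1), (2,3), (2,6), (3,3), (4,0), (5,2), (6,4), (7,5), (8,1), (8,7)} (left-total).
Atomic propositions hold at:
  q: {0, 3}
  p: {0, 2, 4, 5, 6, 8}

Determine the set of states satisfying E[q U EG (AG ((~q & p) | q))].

{0, 2, 3, 4, 5, 6}

Sat(~q) = {1, 2, 4, 5, 6, 7, 8}
Sat(~q & p) = {2, 4, 5, 6, 8}
Sat((~q & p) | q) = {0, 2, 3, 4, 5, 6, 8}
AG ((~q & p) | q): greatest fixpoint, start Z0 = {0, 2, 3, 4, 5, 6, 8}, keep only states in Sat with every successor in Z. Z1 = {0, 2, 3, 4, 5, 6}; fixed.
Sat(AG ((~q & p) | q)) = {0, 2, 3, 4, 5, 6}
EG (AG ((~q & p) | q)): greatest fixpoint, start Z0 = {0, 2, 3, 4, 5, 6}, keep only states in Sat with some successor in Z. Already a fixed point.
Sat(EG (AG ((~q & p) | q))) = {0, 2, 3, 4, 5, 6}
E[q U EG (AG ((~q & p) | q))]: least fixpoint, start Z0 = Sat(EG (AG ((~q & p) | q))) = {0, 2, 3, 4, 5, 6}, add states in Sat(q) with some successor in Z. Already a fixed point.
Sat(E[q U EG (AG ((~q & p) | q))]) = {0, 2, 3, 4, 5, 6}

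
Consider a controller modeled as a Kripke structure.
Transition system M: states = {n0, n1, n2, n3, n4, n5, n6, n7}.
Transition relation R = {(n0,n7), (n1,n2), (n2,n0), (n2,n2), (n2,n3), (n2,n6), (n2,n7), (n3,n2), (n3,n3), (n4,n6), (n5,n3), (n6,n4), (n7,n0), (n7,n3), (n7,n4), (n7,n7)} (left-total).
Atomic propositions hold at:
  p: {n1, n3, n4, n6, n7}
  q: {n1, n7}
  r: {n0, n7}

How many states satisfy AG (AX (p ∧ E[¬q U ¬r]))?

2

Sat(¬q) = {n0, n2, n3, n4, n5, n6}
Sat(¬r) = {n1, n2, n3, n4, n5, n6}
E[¬q U ¬r]: least fixpoint, start Z0 = Sat(¬r) = {n1, n2, n3, n4, n5, n6}, add states in Sat(¬q) with some successor in Z. Already a fixed point.
Sat(E[¬q U ¬r]) = {n1, n2, n3, n4, n5, n6}
Sat(p ∧ E[¬q U ¬r]) = {n1, n3, n4, n6}
Sat(AX (p ∧ E[¬q U ¬r])) = {s : every successor in {n1, n3, n4, n6}} = {n4, n5, n6}
AG (AX (p ∧ E[¬q U ¬r])): greatest fixpoint, start Z0 = {n4, n5, n6}, keep only states in Sat with every successor in Z. Z1 = {n4, n6}; fixed.
Sat(AG (AX (p ∧ E[¬q U ¬r]))) = {n4, n6}
|Sat(AG (AX (p ∧ E[¬q U ¬r])))| = |{n4, n6}| = 2.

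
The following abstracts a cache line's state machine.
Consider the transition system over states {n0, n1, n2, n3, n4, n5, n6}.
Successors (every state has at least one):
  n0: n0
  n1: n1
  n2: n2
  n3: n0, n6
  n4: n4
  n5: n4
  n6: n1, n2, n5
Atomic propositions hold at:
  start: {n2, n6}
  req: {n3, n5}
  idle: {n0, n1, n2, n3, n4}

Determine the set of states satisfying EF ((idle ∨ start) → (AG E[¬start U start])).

Sat(idle ∨ start) = {n0, n1, n2, n3, n4, n6}
Sat(¬start) = {n0, n1, n3, n4, n5}
E[¬start U start]: least fixpoint, start Z0 = Sat(start) = {n2, n6}, add states in Sat(¬start) with some successor in Z. Z1 = {n2, n3, n6}; fixed.
Sat(E[¬start U start]) = {n2, n3, n6}
AG E[¬start U start]: greatest fixpoint, start Z0 = {n2, n3, n6}, keep only states in Sat with every successor in Z. Z1 = {n2}; fixed.
Sat(AG E[¬start U start]) = {n2}
Sat((idle ∨ start) → (AG E[¬start U start])) = {n2, n5}
EF ((idle ∨ start) → (AG E[¬start U start])): least fixpoint, start Z0 = {n2, n5}, add states with some successor in Z. Z1 = {n2, n5, n6}; Z2 = {n2, n3, n5, n6}; fixed.
Sat(EF ((idle ∨ start) → (AG E[¬start U start]))) = {n2, n3, n5, n6}

{n2, n3, n5, n6}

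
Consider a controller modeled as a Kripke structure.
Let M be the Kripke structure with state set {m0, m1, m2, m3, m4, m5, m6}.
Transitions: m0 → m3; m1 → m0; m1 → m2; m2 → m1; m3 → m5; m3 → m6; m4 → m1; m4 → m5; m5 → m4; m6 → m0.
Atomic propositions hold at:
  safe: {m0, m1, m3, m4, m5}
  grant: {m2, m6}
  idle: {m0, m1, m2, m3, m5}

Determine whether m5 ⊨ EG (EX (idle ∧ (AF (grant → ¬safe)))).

Sat(¬safe) = {m2, m6}
Sat(grant → ¬safe) = {m0, m1, m2, m3, m4, m5, m6}
AF (grant → ¬safe): least fixpoint, start Z0 = {m0, m1, m2, m3, m4, m5, m6}, add states with every successor in Z. Already a fixed point.
Sat(AF (grant → ¬safe)) = {m0, m1, m2, m3, m4, m5, m6}
Sat(idle ∧ (AF (grant → ¬safe))) = {m0, m1, m2, m3, m5}
Sat(EX (idle ∧ (AF (grant → ¬safe)))) = {s : some successor in {m0, m1, m2, m3, m5}} = {m0, m1, m2, m3, m4, m6}
EG (EX (idle ∧ (AF (grant → ¬safe)))): greatest fixpoint, start Z0 = {m0, m1, m2, m3, m4, m6}, keep only states in Sat with some successor in Z. Already a fixed point.
Sat(EG (EX (idle ∧ (AF (grant → ¬safe))))) = {m0, m1, m2, m3, m4, m6}
m5 ∉ Sat(EG (EX (idle ∧ (AF (grant → ¬safe))))) = {m0, m1, m2, m3, m4, m6}, so the formula does not hold at m5.

No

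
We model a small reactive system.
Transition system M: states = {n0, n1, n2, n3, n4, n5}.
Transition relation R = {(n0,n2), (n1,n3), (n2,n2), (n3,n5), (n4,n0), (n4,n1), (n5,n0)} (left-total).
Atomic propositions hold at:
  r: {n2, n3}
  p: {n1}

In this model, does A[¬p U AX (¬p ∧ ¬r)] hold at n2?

No

Sat(¬p) = {n0, n2, n3, n4, n5}
Sat(¬r) = {n0, n1, n4, n5}
Sat(¬p ∧ ¬r) = {n0, n4, n5}
Sat(AX (¬p ∧ ¬r)) = {s : every successor in {n0, n4, n5}} = {n3, n5}
A[¬p U AX (¬p ∧ ¬r)]: least fixpoint, start Z0 = Sat(AX (¬p ∧ ¬r)) = {n3, n5}, add states in Sat(¬p) with every successor in Z. Already a fixed point.
Sat(A[¬p U AX (¬p ∧ ¬r)]) = {n3, n5}
n2 ∉ Sat(A[¬p U AX (¬p ∧ ¬r)]) = {n3, n5}, so the formula does not hold at n2.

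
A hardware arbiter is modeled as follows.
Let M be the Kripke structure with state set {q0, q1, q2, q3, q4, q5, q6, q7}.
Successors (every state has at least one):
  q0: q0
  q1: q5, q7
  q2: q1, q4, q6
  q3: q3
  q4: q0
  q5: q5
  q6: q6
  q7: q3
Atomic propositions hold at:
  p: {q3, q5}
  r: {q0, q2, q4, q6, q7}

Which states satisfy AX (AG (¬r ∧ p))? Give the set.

Sat(¬r) = {q1, q3, q5}
Sat(¬r ∧ p) = {q3, q5}
AG (¬r ∧ p): greatest fixpoint, start Z0 = {q3, q5}, keep only states in Sat with every successor in Z. Already a fixed point.
Sat(AG (¬r ∧ p)) = {q3, q5}
Sat(AX (AG (¬r ∧ p))) = {s : every successor in {q3, q5}} = {q3, q5, q7}

{q3, q5, q7}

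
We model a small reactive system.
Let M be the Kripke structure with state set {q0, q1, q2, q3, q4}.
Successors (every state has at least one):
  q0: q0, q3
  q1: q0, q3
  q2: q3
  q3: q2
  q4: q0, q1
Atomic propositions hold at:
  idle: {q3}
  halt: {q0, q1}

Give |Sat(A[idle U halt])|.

A[idle U halt]: least fixpoint, start Z0 = Sat(halt) = {q0, q1}, add states in Sat(idle) with every successor in Z. Already a fixed point.
Sat(A[idle U halt]) = {q0, q1}
|Sat(A[idle U halt])| = |{q0, q1}| = 2.

2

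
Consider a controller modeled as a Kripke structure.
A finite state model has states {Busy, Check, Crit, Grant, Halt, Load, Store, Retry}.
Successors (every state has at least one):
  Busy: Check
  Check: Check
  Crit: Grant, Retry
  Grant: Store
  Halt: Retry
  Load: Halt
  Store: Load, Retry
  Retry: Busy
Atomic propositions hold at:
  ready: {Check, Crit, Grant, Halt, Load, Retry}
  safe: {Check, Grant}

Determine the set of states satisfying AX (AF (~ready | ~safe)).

Sat(~ready) = {Busy, Store}
Sat(~safe) = {Busy, Crit, Halt, Load, Store, Retry}
Sat(~ready | ~safe) = {Busy, Crit, Halt, Load, Store, Retry}
AF (~ready | ~safe): least fixpoint, start Z0 = {Busy, Crit, Halt, Load, Store, Retry}, add states with every successor in Z. Z1 = {Busy, Crit, Grant, Halt, Load, Store, Retry}; fixed.
Sat(AF (~ready | ~safe)) = {Busy, Crit, Grant, Halt, Load, Store, Retry}
Sat(AX (AF (~ready | ~safe))) = {s : every successor in {Busy, Crit, Grant, Halt, Load, Store, Retry}} = {Crit, Grant, Halt, Load, Store, Retry}

{Crit, Grant, Halt, Load, Store, Retry}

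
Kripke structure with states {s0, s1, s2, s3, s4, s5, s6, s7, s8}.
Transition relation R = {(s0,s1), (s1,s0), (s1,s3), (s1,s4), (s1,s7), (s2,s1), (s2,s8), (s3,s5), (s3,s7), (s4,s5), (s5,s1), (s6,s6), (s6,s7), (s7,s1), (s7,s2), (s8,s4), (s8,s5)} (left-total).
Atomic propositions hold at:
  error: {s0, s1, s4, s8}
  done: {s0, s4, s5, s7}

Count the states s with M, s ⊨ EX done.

5

Sat(EX done) = {s : some successor in {s0, s4, s5, s7}} = {s1, s3, s4, s6, s8}
|Sat(EX done)| = |{s1, s3, s4, s6, s8}| = 5.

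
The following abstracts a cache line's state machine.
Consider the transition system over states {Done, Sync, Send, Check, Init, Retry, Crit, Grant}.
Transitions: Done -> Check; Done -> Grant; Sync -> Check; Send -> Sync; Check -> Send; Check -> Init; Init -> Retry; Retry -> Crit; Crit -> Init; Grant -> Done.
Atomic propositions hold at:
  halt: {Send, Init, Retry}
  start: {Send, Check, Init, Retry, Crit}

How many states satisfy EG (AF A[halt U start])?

6

A[halt U start]: least fixpoint, start Z0 = Sat(start) = {Send, Check, Init, Retry, Crit}, add states in Sat(halt) with every successor in Z. Already a fixed point.
Sat(A[halt U start]) = {Send, Check, Init, Retry, Crit}
AF A[halt U start]: least fixpoint, start Z0 = {Send, Check, Init, Retry, Crit}, add states with every successor in Z. Z1 = {Sync, Send, Check, Init, Retry, Crit}; fixed.
Sat(AF A[halt U start]) = {Sync, Send, Check, Init, Retry, Crit}
EG (AF A[halt U start]): greatest fixpoint, start Z0 = {Sync, Send, Check, Init, Retry, Crit}, keep only states in Sat with some successor in Z. Already a fixed point.
Sat(EG (AF A[halt U start])) = {Sync, Send, Check, Init, Retry, Crit}
|Sat(EG (AF A[halt U start]))| = |{Sync, Send, Check, Init, Retry, Crit}| = 6.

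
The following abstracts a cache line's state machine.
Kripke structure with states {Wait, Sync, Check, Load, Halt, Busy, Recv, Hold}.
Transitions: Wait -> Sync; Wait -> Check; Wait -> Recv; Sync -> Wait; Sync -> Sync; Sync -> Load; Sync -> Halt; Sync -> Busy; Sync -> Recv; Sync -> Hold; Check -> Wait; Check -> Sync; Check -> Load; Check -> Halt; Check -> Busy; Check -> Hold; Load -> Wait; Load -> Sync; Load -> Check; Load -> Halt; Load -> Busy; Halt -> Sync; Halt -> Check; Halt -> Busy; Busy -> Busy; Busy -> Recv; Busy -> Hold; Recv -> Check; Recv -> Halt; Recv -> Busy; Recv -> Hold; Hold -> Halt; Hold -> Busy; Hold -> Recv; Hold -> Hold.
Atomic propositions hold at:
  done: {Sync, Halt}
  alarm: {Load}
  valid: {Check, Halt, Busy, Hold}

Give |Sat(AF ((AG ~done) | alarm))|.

1

Sat(~done) = {Wait, Check, Load, Busy, Recv, Hold}
AG ~done: greatest fixpoint, start Z0 = {Wait, Check, Load, Busy, Recv, Hold}, keep only states in Sat with every successor in Z. Z1 = {Busy}; Z2 = ∅; fixed.
Sat(AG ~done) = ∅
Sat((AG ~done) | alarm) = {Load}
AF ((AG ~done) | alarm): least fixpoint, start Z0 = {Load}, add states with every successor in Z. Already a fixed point.
Sat(AF ((AG ~done) | alarm)) = {Load}
|Sat(AF ((AG ~done) | alarm))| = |{Load}| = 1.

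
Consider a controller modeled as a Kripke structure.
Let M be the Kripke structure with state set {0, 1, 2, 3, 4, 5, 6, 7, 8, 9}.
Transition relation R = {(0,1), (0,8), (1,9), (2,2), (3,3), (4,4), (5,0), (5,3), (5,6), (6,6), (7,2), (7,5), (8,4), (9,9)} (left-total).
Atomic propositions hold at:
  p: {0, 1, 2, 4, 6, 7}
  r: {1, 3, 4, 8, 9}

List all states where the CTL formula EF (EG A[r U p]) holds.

{0, 2, 4, 5, 6, 7, 8}

A[r U p]: least fixpoint, start Z0 = Sat(p) = {0, 1, 2, 4, 6, 7}, add states in Sat(r) with every successor in Z. Z1 = {0, 1, 2, 4, 6, 7, 8}; fixed.
Sat(A[r U p]) = {0, 1, 2, 4, 6, 7, 8}
EG A[r U p]: greatest fixpoint, start Z0 = {0, 1, 2, 4, 6, 7, 8}, keep only states in Sat with some successor in Z. Z1 = {0, 2, 4, 6, 7, 8}; fixed.
Sat(EG A[r U p]) = {0, 2, 4, 6, 7, 8}
EF (EG A[r U p]): least fixpoint, start Z0 = {0, 2, 4, 6, 7, 8}, add states with some successor in Z. Z1 = {0, 2, 4, 5, 6, 7, 8}; fixed.
Sat(EF (EG A[r U p])) = {0, 2, 4, 5, 6, 7, 8}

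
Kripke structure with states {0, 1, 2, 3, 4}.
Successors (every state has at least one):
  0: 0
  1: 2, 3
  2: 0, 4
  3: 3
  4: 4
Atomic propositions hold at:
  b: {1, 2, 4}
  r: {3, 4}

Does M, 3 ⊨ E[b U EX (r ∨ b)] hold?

Yes

Sat(r ∨ b) = {1, 2, 3, 4}
Sat(EX (r ∨ b)) = {s : some successor in {1, 2, 3, 4}} = {1, 2, 3, 4}
E[b U EX (r ∨ b)]: least fixpoint, start Z0 = Sat(EX (r ∨ b)) = {1, 2, 3, 4}, add states in Sat(b) with some successor in Z. Already a fixed point.
Sat(E[b U EX (r ∨ b)]) = {1, 2, 3, 4}
3 ∈ Sat(E[b U EX (r ∨ b)]) = {1, 2, 3, 4}, so the formula holds at 3.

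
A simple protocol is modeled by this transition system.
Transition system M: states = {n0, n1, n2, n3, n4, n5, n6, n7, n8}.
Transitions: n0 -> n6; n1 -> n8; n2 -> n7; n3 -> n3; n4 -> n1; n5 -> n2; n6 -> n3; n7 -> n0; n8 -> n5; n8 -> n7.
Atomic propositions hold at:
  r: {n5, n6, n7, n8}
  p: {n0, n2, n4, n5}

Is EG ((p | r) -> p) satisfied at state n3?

Yes

Sat(p | r) = {n0, n2, n4, n5, n6, n7, n8}
Sat((p | r) -> p) = {n0, n1, n2, n3, n4, n5}
EG ((p | r) -> p): greatest fixpoint, start Z0 = {n0, n1, n2, n3, n4, n5}, keep only states in Sat with some successor in Z. Z1 = {n3, n4, n5}; Z2 = {n3}; fixed.
Sat(EG ((p | r) -> p)) = {n3}
n3 ∈ Sat(EG ((p | r) -> p)) = {n3}, so the formula holds at n3.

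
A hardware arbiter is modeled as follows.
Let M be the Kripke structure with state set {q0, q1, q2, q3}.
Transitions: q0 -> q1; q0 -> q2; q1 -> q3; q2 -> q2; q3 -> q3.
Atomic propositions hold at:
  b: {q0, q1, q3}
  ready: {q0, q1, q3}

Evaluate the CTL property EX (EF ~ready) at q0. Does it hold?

Yes

Sat(~ready) = {q2}
EF ~ready: least fixpoint, start Z0 = {q2}, add states with some successor in Z. Z1 = {q0, q2}; fixed.
Sat(EF ~ready) = {q0, q2}
Sat(EX (EF ~ready)) = {s : some successor in {q0, q2}} = {q0, q2}
q0 ∈ Sat(EX (EF ~ready)) = {q0, q2}, so the formula holds at q0.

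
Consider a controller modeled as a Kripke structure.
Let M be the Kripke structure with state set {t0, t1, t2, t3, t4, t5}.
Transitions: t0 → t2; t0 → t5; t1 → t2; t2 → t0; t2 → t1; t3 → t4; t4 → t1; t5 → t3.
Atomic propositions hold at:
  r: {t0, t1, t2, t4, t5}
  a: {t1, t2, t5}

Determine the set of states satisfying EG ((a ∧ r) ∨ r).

Sat(a ∧ r) = {t1, t2, t5}
Sat((a ∧ r) ∨ r) = {t0, t1, t2, t4, t5}
EG ((a ∧ r) ∨ r): greatest fixpoint, start Z0 = {t0, t1, t2, t4, t5}, keep only states in Sat with some successor in Z. Z1 = {t0, t1, t2, t4}; fixed.
Sat(EG ((a ∧ r) ∨ r)) = {t0, t1, t2, t4}

{t0, t1, t2, t4}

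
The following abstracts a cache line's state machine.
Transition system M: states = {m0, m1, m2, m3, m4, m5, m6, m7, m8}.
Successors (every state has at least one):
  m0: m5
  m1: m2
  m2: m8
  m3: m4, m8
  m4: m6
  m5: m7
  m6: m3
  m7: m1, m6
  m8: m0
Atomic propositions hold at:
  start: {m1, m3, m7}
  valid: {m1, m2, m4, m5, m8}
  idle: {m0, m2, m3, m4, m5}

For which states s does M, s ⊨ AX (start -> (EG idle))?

EG idle: greatest fixpoint, start Z0 = {m0, m2, m3, m4, m5}, keep only states in Sat with some successor in Z. Z1 = {m0, m3}; Z2 = ∅; fixed.
Sat(EG idle) = ∅
Sat(start -> (EG idle)) = {m0, m2, m4, m5, m6, m8}
Sat(AX (start -> (EG idle))) = {s : every successor in {m0, m2, m4, m5, m6, m8}} = {m0, m1, m2, m3, m4, m8}

{m0, m1, m2, m3, m4, m8}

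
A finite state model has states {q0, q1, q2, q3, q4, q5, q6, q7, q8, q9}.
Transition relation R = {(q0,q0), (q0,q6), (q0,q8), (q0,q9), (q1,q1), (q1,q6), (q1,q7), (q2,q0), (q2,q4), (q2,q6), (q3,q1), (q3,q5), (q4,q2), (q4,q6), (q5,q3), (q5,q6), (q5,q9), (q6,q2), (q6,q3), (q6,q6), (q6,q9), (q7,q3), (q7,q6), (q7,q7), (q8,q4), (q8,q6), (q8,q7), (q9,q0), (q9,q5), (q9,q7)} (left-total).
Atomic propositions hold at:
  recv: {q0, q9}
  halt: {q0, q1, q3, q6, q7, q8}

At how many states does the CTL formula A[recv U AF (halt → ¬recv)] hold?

Sat(¬recv) = {q1, q2, q3, q4, q5, q6, q7, q8}
Sat(halt → ¬recv) = {q1, q2, q3, q4, q5, q6, q7, q8, q9}
AF (halt → ¬recv): least fixpoint, start Z0 = {q1, q2, q3, q4, q5, q6, q7, q8, q9}, add states with every successor in Z. Already a fixed point.
Sat(AF (halt → ¬recv)) = {q1, q2, q3, q4, q5, q6, q7, q8, q9}
A[recv U AF (halt → ¬recv)]: least fixpoint, start Z0 = Sat(AF (halt → ¬recv)) = {q1, q2, q3, q4, q5, q6, q7, q8, q9}, add states in Sat(recv) with every successor in Z. Already a fixed point.
Sat(A[recv U AF (halt → ¬recv)]) = {q1, q2, q3, q4, q5, q6, q7, q8, q9}
|Sat(A[recv U AF (halt → ¬recv)])| = |{q1, q2, q3, q4, q5, q6, q7, q8, q9}| = 9.

9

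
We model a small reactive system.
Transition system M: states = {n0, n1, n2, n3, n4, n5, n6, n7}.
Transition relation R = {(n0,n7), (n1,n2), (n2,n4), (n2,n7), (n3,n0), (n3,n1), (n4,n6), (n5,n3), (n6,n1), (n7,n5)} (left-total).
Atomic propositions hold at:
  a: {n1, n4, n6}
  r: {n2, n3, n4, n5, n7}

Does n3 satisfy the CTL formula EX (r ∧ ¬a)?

No

Sat(¬a) = {n0, n2, n3, n5, n7}
Sat(r ∧ ¬a) = {n2, n3, n5, n7}
Sat(EX (r ∧ ¬a)) = {s : some successor in {n2, n3, n5, n7}} = {n0, n1, n2, n5, n7}
n3 ∉ Sat(EX (r ∧ ¬a)) = {n0, n1, n2, n5, n7}, so the formula does not hold at n3.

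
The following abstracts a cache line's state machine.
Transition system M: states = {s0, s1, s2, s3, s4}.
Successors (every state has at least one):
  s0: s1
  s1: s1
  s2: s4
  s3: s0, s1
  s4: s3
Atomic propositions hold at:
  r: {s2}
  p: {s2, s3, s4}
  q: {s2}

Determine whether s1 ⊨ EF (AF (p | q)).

No

Sat(p | q) = {s2, s3, s4}
AF (p | q): least fixpoint, start Z0 = {s2, s3, s4}, add states with every successor in Z. Already a fixed point.
Sat(AF (p | q)) = {s2, s3, s4}
EF (AF (p | q)): least fixpoint, start Z0 = {s2, s3, s4}, add states with some successor in Z. Already a fixed point.
Sat(EF (AF (p | q))) = {s2, s3, s4}
s1 ∉ Sat(EF (AF (p | q))) = {s2, s3, s4}, so the formula does not hold at s1.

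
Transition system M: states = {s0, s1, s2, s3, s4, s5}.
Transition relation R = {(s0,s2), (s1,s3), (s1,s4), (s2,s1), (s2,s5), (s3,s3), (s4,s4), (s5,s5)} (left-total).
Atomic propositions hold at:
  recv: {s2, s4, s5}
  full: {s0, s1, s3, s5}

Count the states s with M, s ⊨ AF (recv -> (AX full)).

5

Sat(AX full) = {s : every successor in {s0, s1, s3, s5}} = {s2, s3, s5}
Sat(recv -> (AX full)) = {s0, s1, s2, s3, s5}
AF (recv -> (AX full)): least fixpoint, start Z0 = {s0, s1, s2, s3, s5}, add states with every successor in Z. Already a fixed point.
Sat(AF (recv -> (AX full))) = {s0, s1, s2, s3, s5}
|Sat(AF (recv -> (AX full)))| = |{s0, s1, s2, s3, s5}| = 5.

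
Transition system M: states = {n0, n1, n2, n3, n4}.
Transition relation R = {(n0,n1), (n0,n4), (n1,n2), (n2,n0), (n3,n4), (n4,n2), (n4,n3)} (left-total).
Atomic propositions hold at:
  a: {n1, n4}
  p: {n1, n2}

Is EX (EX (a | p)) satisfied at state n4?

Sat(a | p) = {n1, n2, n4}
Sat(EX (a | p)) = {s : some successor in {n1, n2, n4}} = {n0, n1, n3, n4}
Sat(EX (EX (a | p))) = {s : some successor in {n0, n1, n3, n4}} = {n0, n2, n3, n4}
n4 ∈ Sat(EX (EX (a | p))) = {n0, n2, n3, n4}, so the formula holds at n4.

Yes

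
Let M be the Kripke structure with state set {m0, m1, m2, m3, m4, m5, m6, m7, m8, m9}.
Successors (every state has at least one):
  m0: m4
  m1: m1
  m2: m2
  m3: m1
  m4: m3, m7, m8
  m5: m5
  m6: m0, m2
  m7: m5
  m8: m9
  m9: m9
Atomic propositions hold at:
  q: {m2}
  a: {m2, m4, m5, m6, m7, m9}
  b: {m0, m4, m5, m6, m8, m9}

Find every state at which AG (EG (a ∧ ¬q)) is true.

{m5, m7, m9}

Sat(¬q) = {m0, m1, m3, m4, m5, m6, m7, m8, m9}
Sat(a ∧ ¬q) = {m4, m5, m6, m7, m9}
EG (a ∧ ¬q): greatest fixpoint, start Z0 = {m4, m5, m6, m7, m9}, keep only states in Sat with some successor in Z. Z1 = {m4, m5, m7, m9}; fixed.
Sat(EG (a ∧ ¬q)) = {m4, m5, m7, m9}
AG (EG (a ∧ ¬q)): greatest fixpoint, start Z0 = {m4, m5, m7, m9}, keep only states in Sat with every successor in Z. Z1 = {m5, m7, m9}; fixed.
Sat(AG (EG (a ∧ ¬q))) = {m5, m7, m9}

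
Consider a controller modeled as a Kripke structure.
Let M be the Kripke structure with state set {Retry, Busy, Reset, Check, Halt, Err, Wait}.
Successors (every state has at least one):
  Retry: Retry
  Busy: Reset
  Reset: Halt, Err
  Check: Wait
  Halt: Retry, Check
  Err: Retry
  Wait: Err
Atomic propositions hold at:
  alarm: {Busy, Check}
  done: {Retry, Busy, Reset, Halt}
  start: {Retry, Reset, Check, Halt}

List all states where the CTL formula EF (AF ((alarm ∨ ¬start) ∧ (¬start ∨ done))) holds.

{Busy, Reset, Check, Halt, Err, Wait}

Sat(¬start) = {Busy, Err, Wait}
Sat(alarm ∨ ¬start) = {Busy, Check, Err, Wait}
Sat(¬start ∨ done) = {Retry, Busy, Reset, Halt, Err, Wait}
Sat((alarm ∨ ¬start) ∧ (¬start ∨ done)) = {Busy, Err, Wait}
AF ((alarm ∨ ¬start) ∧ (¬start ∨ done)): least fixpoint, start Z0 = {Busy, Err, Wait}, add states with every successor in Z. Z1 = {Busy, Check, Err, Wait}; fixed.
Sat(AF ((alarm ∨ ¬start) ∧ (¬start ∨ done))) = {Busy, Check, Err, Wait}
EF (AF ((alarm ∨ ¬start) ∧ (¬start ∨ done))): least fixpoint, start Z0 = {Busy, Check, Err, Wait}, add states with some successor in Z. Z1 = {Busy, Reset, Check, Halt, Err, Wait}; fixed.
Sat(EF (AF ((alarm ∨ ¬start) ∧ (¬start ∨ done)))) = {Busy, Reset, Check, Halt, Err, Wait}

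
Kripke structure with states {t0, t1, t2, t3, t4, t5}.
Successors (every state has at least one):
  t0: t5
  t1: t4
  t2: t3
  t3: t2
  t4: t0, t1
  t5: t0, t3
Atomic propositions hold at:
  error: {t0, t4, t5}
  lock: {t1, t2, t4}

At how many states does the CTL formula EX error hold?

Sat(EX error) = {s : some successor in {t0, t4, t5}} = {t0, t1, t4, t5}
|Sat(EX error)| = |{t0, t1, t4, t5}| = 4.

4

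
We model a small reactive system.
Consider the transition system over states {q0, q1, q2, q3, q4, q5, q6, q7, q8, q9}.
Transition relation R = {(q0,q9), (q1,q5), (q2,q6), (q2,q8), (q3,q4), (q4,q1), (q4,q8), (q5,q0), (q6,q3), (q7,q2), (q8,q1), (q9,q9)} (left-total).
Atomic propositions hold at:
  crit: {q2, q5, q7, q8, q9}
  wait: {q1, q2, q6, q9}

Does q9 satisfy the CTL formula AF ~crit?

Sat(~crit) = {q0, q1, q3, q4, q6}
AF ~crit: least fixpoint, start Z0 = {q0, q1, q3, q4, q6}, add states with every successor in Z. Z1 = {q0, q1, q3, q4, q5, q6, q8}; Z2 = {q0, q1, q2, q3, q4, q5, q6, q8}; Z3 = {q0, q1, q2, q3, q4, q5, q6, q7, q8}; fixed.
Sat(AF ~crit) = {q0, q1, q2, q3, q4, q5, q6, q7, q8}
q9 ∉ Sat(AF ~crit) = {q0, q1, q2, q3, q4, q5, q6, q7, q8}, so the formula does not hold at q9.

No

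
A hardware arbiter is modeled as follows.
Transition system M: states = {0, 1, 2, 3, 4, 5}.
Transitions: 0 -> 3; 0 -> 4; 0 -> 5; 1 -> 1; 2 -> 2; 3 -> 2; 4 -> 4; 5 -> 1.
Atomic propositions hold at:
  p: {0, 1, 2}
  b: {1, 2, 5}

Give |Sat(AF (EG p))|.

4

EG p: greatest fixpoint, start Z0 = {0, 1, 2}, keep only states in Sat with some successor in Z. Z1 = {1, 2}; fixed.
Sat(EG p) = {1, 2}
AF (EG p): least fixpoint, start Z0 = {1, 2}, add states with every successor in Z. Z1 = {1, 2, 3, 5}; fixed.
Sat(AF (EG p)) = {1, 2, 3, 5}
|Sat(AF (EG p))| = |{1, 2, 3, 5}| = 4.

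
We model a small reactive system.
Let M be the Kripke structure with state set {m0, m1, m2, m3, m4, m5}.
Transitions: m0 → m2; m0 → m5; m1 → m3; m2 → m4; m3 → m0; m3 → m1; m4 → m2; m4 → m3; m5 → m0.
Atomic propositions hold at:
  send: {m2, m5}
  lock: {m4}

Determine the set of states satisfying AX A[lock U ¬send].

Sat(¬send) = {m0, m1, m3, m4}
A[lock U ¬send]: least fixpoint, start Z0 = Sat(¬send) = {m0, m1, m3, m4}, add states in Sat(lock) with every successor in Z. Already a fixed point.
Sat(A[lock U ¬send]) = {m0, m1, m3, m4}
Sat(AX A[lock U ¬send]) = {s : every successor in {m0, m1, m3, m4}} = {m1, m2, m3, m5}

{m1, m2, m3, m5}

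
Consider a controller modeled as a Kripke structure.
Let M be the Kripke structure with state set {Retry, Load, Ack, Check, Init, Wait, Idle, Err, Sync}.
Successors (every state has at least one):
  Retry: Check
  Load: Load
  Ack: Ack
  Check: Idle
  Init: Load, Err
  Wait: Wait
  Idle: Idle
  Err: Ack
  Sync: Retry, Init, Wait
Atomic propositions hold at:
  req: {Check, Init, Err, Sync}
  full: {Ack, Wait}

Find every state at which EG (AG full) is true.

AG full: greatest fixpoint, start Z0 = {Ack, Wait}, keep only states in Sat with every successor in Z. Already a fixed point.
Sat(AG full) = {Ack, Wait}
EG (AG full): greatest fixpoint, start Z0 = {Ack, Wait}, keep only states in Sat with some successor in Z. Already a fixed point.
Sat(EG (AG full)) = {Ack, Wait}

{Ack, Wait}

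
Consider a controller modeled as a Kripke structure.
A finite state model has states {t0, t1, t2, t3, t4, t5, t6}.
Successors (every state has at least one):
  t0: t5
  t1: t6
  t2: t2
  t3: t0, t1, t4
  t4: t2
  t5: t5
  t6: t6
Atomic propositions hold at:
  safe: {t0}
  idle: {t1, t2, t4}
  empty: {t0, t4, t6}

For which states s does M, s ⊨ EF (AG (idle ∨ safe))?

{t2, t3, t4}

Sat(idle ∨ safe) = {t0, t1, t2, t4}
AG (idle ∨ safe): greatest fixpoint, start Z0 = {t0, t1, t2, t4}, keep only states in Sat with every successor in Z. Z1 = {t2, t4}; fixed.
Sat(AG (idle ∨ safe)) = {t2, t4}
EF (AG (idle ∨ safe)): least fixpoint, start Z0 = {t2, t4}, add states with some successor in Z. Z1 = {t2, t3, t4}; fixed.
Sat(EF (AG (idle ∨ safe))) = {t2, t3, t4}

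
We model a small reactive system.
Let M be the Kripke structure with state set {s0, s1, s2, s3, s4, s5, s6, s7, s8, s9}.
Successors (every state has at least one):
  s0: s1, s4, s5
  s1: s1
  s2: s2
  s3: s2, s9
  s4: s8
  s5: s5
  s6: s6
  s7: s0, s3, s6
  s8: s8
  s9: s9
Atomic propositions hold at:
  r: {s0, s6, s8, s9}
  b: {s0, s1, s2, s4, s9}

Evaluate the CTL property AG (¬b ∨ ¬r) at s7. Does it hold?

Sat(¬b) = {s3, s5, s6, s7, s8}
Sat(¬r) = {s1, s2, s3, s4, s5, s7}
Sat(¬b ∨ ¬r) = {s1, s2, s3, s4, s5, s6, s7, s8}
AG (¬b ∨ ¬r): greatest fixpoint, start Z0 = {s1, s2, s3, s4, s5, s6, s7, s8}, keep only states in Sat with every successor in Z. Z1 = {s1, s2, s4, s5, s6, s8}; fixed.
Sat(AG (¬b ∨ ¬r)) = {s1, s2, s4, s5, s6, s8}
s7 ∉ Sat(AG (¬b ∨ ¬r)) = {s1, s2, s4, s5, s6, s8}, so the formula does not hold at s7.

No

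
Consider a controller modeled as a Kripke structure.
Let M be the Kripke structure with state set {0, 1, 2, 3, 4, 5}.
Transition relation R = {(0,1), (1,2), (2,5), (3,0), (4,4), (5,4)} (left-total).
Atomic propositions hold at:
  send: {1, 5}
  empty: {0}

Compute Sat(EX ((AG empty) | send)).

AG empty: greatest fixpoint, start Z0 = {0}, keep only states in Sat with every successor in Z. Z1 = ∅; fixed.
Sat(AG empty) = ∅
Sat((AG empty) | send) = {1, 5}
Sat(EX ((AG empty) | send)) = {s : some successor in {1, 5}} = {0, 2}

{0, 2}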